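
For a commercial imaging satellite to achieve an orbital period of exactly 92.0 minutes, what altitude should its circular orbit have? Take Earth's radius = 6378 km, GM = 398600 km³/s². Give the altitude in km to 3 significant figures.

373 km

T = 92.0 min = 5520.0 s.
From T = 2π√(a³/μ): a = (μ T²/4π²)^(1/3) = (398600 × 5520.0² / 4π²)^(1/3) = 6751 km.
Altitude h = a − R = 6751 − 6378 = 373 km.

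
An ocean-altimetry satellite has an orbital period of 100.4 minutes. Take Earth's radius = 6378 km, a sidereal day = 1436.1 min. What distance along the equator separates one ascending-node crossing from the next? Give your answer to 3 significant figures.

2800 km

T = 100.4 min = 6024.0 s.
During one orbit Earth rotates (6024.0 / 86166) × 360° = 25.17°.
At the equator that is 25.17° × (2π·6378/360) km/° = 25.17 × 111.3 = 2802 km.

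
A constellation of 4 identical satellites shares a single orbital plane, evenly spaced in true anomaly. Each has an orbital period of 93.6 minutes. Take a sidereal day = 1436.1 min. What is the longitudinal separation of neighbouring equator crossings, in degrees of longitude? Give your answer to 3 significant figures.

T = 93.6 min = 5616.0 s.
Single-satellite node shift = (5616.0/86166) × 360° = 23.46°.
With 4 satellites evenly phased, successive equator crossings are 23.46/4 = 5.866° apart.

5.87°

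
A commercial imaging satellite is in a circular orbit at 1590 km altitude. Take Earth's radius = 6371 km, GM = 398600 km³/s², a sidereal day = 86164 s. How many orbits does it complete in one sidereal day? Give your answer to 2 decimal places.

12.19

Semi-major axis a = 6371 + 1590 = 7961 km. Period T = 2π√(a³/μ) = 2π√(7961³/398600) = 7069.1 s = 117.82 min.
Orbits per sidereal day = 86164 / 7069.1 = 12.189.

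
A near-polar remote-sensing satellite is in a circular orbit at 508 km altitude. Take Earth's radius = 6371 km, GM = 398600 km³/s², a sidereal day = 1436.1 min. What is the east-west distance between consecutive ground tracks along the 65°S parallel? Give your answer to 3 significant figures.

Semi-major axis a = 6371 + 508 = 6879 km. Period T = 2π√(a³/μ) = 2π√(6879³/398600) = 5678.0 s = 94.63 min.
Node shift per orbit = (5678.0/86166) × 360° = 23.72°.
Equatorial spacing = 23.72 × 111.2 km/° = 2638 km.
At 65° latitude, spacing = 2638 × cos(65°) = 1115 km.

1110 km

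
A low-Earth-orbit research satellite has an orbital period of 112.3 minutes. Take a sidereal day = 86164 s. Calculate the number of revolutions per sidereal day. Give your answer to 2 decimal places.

12.79

T = 112.3 min = 6738.0 s.
Orbits per sidereal day = 86164 / 6738.0 = 12.788.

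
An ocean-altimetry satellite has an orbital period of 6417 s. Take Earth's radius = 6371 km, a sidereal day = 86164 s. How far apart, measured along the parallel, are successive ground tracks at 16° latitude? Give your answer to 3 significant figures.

2870 km

Node shift per orbit = (6417.0/86164) × 360° = 26.81°.
Equatorial spacing = 26.81 × 111.2 km/° = 2981 km.
At 16° latitude, spacing = 2981 × cos(16°) = 2866 km.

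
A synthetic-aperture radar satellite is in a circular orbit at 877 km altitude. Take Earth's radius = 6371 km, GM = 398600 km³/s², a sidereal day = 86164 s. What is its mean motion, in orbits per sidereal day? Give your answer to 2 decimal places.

14.03

Semi-major axis a = 6371 + 877 = 7248 km. Period T = 2π√(a³/μ) = 2π√(7248³/398600) = 6141.0 s = 102.35 min.
Orbits per sidereal day = 86164 / 6141.0 = 14.031.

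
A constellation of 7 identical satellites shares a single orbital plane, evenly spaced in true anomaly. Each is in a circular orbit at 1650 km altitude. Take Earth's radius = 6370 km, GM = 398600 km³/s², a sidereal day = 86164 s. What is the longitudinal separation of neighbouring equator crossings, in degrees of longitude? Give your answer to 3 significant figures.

4.27°

Semi-major axis a = 6370 + 1650 = 8020 km. Period T = 2π√(a³/μ) = 2π√(8020³/398600) = 7147.8 s = 119.13 min.
Single-satellite node shift = (7147.8/86164) × 360° = 29.86°.
With 7 satellites evenly phased, successive equator crossings are 29.86/7 = 4.266° apart.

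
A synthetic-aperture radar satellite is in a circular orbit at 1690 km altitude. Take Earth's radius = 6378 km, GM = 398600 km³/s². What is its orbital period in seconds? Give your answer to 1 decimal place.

7212.1 seconds

Semi-major axis a = 6378 + 1690 = 8068 km. Period T = 2π√(a³/μ) = 2π√(8068³/398600) = 7212.1 s = 120.20 min.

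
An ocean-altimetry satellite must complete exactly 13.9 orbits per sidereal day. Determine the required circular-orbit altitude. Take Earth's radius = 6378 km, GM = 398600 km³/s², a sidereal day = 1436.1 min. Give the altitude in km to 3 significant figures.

916 km

Required period T = 86166 / 13.9 = 6199.0 s.
From T = 2π√(a³/μ): a = (μ T²/4π²)^(1/3) = (398600 × 6199.0² / 4π²)^(1/3) = 7294 km.
Altitude h = a − R = 7294 − 6378 = 916 km.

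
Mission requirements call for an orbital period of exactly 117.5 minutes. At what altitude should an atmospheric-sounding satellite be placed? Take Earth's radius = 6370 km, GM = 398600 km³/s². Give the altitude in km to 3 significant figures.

T = 117.5 min = 7050.0 s.
From T = 2π√(a³/μ): a = (μ T²/4π²)^(1/3) = (398600 × 7050.0² / 4π²)^(1/3) = 7947 km.
Altitude h = a − R = 7947 − 6370 = 1577 km.

1580 km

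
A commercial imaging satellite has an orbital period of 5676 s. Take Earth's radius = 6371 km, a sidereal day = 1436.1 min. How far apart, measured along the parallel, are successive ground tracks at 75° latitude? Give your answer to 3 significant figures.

682 km

Node shift per orbit = (5676.0/86166) × 360° = 23.71°.
Equatorial spacing = 23.71 × 111.2 km/° = 2637 km.
At 75° latitude, spacing = 2637 × cos(75°) = 682 km.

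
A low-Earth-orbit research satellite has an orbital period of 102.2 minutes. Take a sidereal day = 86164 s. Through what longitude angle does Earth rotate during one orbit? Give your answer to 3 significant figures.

T = 102.2 min = 6132.0 s.
During one orbit Earth rotates (6132.0 / 86164) × 360° = 25.62°.

25.6°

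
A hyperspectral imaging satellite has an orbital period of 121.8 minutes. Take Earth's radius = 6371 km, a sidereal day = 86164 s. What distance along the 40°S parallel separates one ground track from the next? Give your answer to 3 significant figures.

T = 121.8 min = 7308.0 s.
Node shift per orbit = (7308.0/86164) × 360° = 30.53°.
Equatorial spacing = 30.53 × 111.2 km/° = 3395 km.
At 40° latitude, spacing = 3395 × cos(40°) = 2601 km.

2600 km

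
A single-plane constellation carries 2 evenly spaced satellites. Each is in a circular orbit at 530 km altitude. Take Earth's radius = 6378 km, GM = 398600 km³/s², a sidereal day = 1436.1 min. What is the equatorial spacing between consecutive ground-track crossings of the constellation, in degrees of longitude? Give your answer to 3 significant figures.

Semi-major axis a = 6378 + 530 = 6908 km. Period T = 2π√(a³/μ) = 2π√(6908³/398600) = 5714.0 s = 95.23 min.
Single-satellite node shift = (5714.0/86166) × 360° = 23.87°.
With 2 satellites evenly phased, successive equator crossings are 23.87/2 = 11.936° apart.

11.9°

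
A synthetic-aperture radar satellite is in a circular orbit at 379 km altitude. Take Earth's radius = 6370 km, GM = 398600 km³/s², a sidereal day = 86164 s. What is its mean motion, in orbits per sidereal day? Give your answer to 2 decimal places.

15.62

Semi-major axis a = 6370 + 379 = 6749 km. Period T = 2π√(a³/μ) = 2π√(6749³/398600) = 5517.9 s = 91.96 min.
Orbits per sidereal day = 86164 / 5517.9 = 15.615.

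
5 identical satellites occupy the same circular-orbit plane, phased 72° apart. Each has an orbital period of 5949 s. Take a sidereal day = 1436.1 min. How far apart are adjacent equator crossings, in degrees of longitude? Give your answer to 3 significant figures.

Single-satellite node shift = (5949.0/86166) × 360° = 24.85°.
With 5 satellites evenly phased, successive equator crossings are 24.85/5 = 4.971° apart.

4.97°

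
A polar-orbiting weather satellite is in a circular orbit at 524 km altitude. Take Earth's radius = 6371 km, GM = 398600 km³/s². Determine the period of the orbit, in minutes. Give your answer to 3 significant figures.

95.0 min

Semi-major axis a = 6371 + 524 = 6895 km. Period T = 2π√(a³/μ) = 2π√(6895³/398600) = 5697.9 s = 94.96 min.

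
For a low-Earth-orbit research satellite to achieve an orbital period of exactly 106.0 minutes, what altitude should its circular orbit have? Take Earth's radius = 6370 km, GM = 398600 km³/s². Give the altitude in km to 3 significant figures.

1050 km

T = 106.0 min = 6360.0 s.
From T = 2π√(a³/μ): a = (μ T²/4π²)^(1/3) = (398600 × 6360.0² / 4π²)^(1/3) = 7419 km.
Altitude h = a − R = 7419 − 6370 = 1049 km.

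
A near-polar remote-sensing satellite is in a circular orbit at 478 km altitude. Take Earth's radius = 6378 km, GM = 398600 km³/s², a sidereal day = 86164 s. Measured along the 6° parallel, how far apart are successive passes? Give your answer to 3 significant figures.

2610 km

Semi-major axis a = 6378 + 478 = 6856 km. Period T = 2π√(a³/μ) = 2π√(6856³/398600) = 5649.6 s = 94.16 min.
Node shift per orbit = (5649.6/86164) × 360° = 23.60°.
Equatorial spacing = 23.60 × 111.3 km/° = 2628 km.
At 6° latitude, spacing = 2628 × cos(6°) = 2613 km.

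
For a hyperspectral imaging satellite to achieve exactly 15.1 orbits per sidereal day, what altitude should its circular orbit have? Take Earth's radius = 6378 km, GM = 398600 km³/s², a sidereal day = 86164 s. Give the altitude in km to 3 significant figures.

524 km

Required period T = 86164 / 15.1 = 5706.2 s.
From T = 2π√(a³/μ): a = (μ T²/4π²)^(1/3) = (398600 × 5706.2² / 4π²)^(1/3) = 6902 km.
Altitude h = a − R = 6902 − 6378 = 524 km.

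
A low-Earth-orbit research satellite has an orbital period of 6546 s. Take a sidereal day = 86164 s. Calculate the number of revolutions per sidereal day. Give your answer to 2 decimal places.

13.16

Orbits per sidereal day = 86164 / 6546.0 = 13.163.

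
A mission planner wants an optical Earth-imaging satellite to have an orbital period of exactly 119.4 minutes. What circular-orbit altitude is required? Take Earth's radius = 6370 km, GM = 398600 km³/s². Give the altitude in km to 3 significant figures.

T = 119.4 min = 7164.0 s.
From T = 2π√(a³/μ): a = (μ T²/4π²)^(1/3) = (398600 × 7164.0² / 4π²)^(1/3) = 8032 km.
Altitude h = a − R = 8032 − 6370 = 1662 km.

1660 km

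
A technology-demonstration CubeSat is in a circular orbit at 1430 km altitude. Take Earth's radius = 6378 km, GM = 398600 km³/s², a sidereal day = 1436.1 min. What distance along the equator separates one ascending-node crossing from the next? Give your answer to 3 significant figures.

3190 km

Semi-major axis a = 6378 + 1430 = 7808 km. Period T = 2π√(a³/μ) = 2π√(7808³/398600) = 6866.3 s = 114.44 min.
During one orbit Earth rotates (6866.3 / 86166) × 360° = 28.69°.
At the equator that is 28.69° × (2π·6378/360) km/° = 28.69 × 111.3 = 3193 km.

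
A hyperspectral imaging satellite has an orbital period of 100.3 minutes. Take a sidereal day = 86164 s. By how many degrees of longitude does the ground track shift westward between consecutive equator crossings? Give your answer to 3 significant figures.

T = 100.3 min = 6018.0 s.
During one orbit Earth rotates (6018.0 / 86164) × 360° = 25.14°.

25.1°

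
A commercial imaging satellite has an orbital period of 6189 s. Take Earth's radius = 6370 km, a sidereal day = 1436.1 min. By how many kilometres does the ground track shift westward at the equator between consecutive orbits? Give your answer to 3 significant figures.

2870 km

During one orbit Earth rotates (6189.0 / 86166) × 360° = 25.86°.
At the equator that is 25.86° × (2π·6370/360) km/° = 25.86 × 111.2 = 2875 km.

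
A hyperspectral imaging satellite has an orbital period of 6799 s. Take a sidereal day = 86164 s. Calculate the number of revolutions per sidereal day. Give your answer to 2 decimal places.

12.67

Orbits per sidereal day = 86164 / 6799.0 = 12.673.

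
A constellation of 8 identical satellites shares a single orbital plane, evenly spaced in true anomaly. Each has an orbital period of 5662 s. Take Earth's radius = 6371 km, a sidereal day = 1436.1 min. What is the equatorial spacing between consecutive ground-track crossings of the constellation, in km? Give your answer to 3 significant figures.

Single-satellite node shift = (5662.0/86166) × 360° = 23.66°.
With 8 satellites evenly phased, successive equator crossings are 23.66/8 = 2.957° apart.
That is 2.957 × 111.2 = 329 km at the equator.

329 km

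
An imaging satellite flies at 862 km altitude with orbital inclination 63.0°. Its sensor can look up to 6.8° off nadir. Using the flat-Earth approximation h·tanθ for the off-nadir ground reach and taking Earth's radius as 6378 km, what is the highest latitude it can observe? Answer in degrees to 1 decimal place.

63.9°

For a prograde orbit the ground track reaches latitude ±i = ±63.0°.
Sensor half-swath on the ground ≈ 862·tan(6.8°) = 103 km = 0.92° of latitude.
Maximum observable latitude ≈ 63.0 + 0.92 = 63.9°.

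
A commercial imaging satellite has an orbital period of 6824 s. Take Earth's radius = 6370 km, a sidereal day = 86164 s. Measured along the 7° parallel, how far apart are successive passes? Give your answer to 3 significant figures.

Node shift per orbit = (6824.0/86164) × 360° = 28.51°.
Equatorial spacing = 28.51 × 111.2 km/° = 3170 km.
At 7° latitude, spacing = 3170 × cos(7°) = 3146 km.

3150 km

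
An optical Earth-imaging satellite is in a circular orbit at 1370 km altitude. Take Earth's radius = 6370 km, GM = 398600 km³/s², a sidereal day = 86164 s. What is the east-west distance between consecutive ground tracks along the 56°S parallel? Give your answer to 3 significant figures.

Semi-major axis a = 6370 + 1370 = 7740 km. Period T = 2π√(a³/μ) = 2π√(7740³/398600) = 6776.8 s = 112.95 min.
Node shift per orbit = (6776.8/86164) × 360° = 28.31°.
Equatorial spacing = 28.31 × 111.2 km/° = 3148 km.
At 56° latitude, spacing = 3148 × cos(56°) = 1760 km.

1760 km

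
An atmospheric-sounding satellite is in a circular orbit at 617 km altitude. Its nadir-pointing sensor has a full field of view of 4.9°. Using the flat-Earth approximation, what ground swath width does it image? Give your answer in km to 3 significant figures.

52.8 km

Half-angle = 4.9°/2 = 2.45°.
Swath width ≈ 2h·tan(θ/2) = 2 × 617 × tan(2.45°) = 52.8 km.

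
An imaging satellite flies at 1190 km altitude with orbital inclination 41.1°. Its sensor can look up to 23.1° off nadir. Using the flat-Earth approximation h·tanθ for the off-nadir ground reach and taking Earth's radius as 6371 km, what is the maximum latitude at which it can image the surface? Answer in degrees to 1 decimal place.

For a prograde orbit the ground track reaches latitude ±i = ±41.1°.
Sensor half-swath on the ground ≈ 1190·tan(23.1°) = 508 km = 4.56° of latitude.
Maximum observable latitude ≈ 41.1 + 4.56 = 45.7°.

45.7°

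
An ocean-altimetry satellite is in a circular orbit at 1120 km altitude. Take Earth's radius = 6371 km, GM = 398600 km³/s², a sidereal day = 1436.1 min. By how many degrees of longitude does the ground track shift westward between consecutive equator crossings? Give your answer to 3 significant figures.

27.0°

Semi-major axis a = 6371 + 1120 = 7491 km. Period T = 2π√(a³/μ) = 2π√(7491³/398600) = 6452.4 s = 107.54 min.
During one orbit Earth rotates (6452.4 / 86166) × 360° = 26.96°.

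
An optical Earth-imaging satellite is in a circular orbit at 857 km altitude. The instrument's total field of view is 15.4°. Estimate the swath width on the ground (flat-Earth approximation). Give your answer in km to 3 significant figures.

232 km

Half-angle = 15.4°/2 = 7.7°.
Swath width ≈ 2h·tan(θ/2) = 2 × 857 × tan(7.7°) = 231.7 km.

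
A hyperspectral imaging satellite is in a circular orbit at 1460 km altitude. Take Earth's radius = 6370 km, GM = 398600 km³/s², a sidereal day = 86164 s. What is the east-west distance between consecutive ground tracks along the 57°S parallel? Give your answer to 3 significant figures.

1740 km

Semi-major axis a = 6370 + 1460 = 7830 km. Period T = 2π√(a³/μ) = 2π√(7830³/398600) = 6895.3 s = 114.92 min.
Node shift per orbit = (6895.3/86164) × 360° = 28.81°.
Equatorial spacing = 28.81 × 111.2 km/° = 3203 km.
At 57° latitude, spacing = 3203 × cos(57°) = 1744 km.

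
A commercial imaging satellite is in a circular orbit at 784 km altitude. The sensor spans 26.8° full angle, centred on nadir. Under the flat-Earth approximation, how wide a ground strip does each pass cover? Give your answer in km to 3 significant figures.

Half-angle = 26.8°/2 = 13.4°.
Swath width ≈ 2h·tan(θ/2) = 2 × 784 × tan(13.4°) = 373.6 km.

374 km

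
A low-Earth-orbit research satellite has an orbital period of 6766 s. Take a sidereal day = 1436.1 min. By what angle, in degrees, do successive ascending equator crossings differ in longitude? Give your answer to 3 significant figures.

28.3°

During one orbit Earth rotates (6766.0 / 86166) × 360° = 28.27°.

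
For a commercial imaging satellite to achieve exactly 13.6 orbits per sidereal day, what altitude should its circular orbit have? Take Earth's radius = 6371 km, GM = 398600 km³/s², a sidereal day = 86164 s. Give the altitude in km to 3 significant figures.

Required period T = 86164 / 13.6 = 6335.6 s.
From T = 2π√(a³/μ): a = (μ T²/4π²)^(1/3) = (398600 × 6335.6² / 4π²)^(1/3) = 7400 km.
Altitude h = a − R = 7400 − 6371 = 1029 km.

1030 km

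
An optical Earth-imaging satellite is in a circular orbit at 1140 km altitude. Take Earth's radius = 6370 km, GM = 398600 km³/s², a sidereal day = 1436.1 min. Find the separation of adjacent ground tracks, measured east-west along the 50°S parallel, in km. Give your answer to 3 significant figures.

1930 km

Semi-major axis a = 6370 + 1140 = 7510 km. Period T = 2π√(a³/μ) = 2π√(7510³/398600) = 6477.0 s = 107.95 min.
Node shift per orbit = (6477.0/86166) × 360° = 27.06°.
Equatorial spacing = 27.06 × 111.2 km/° = 3009 km.
At 50° latitude, spacing = 3009 × cos(50°) = 1934 km.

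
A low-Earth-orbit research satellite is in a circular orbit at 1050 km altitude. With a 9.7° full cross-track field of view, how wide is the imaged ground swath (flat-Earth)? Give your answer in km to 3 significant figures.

Half-angle = 9.7°/2 = 4.85°.
Swath width ≈ 2h·tan(θ/2) = 2 × 1050 × tan(4.85°) = 178.2 km.

178 km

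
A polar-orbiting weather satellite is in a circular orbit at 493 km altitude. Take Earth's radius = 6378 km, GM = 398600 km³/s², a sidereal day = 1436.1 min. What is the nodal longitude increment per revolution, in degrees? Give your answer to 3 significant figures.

23.7°

Semi-major axis a = 6378 + 493 = 6871 km. Period T = 2π√(a³/μ) = 2π√(6871³/398600) = 5668.1 s = 94.47 min.
During one orbit Earth rotates (5668.1 / 86166) × 360° = 23.68°.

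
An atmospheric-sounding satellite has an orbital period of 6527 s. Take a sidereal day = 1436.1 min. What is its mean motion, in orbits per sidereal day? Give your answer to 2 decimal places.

Orbits per sidereal day = 86166 / 6527.0 = 13.201.

13.20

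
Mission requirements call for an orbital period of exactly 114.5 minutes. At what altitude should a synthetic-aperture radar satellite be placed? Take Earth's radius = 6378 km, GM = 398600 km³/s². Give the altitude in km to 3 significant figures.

T = 114.5 min = 6870.0 s.
From T = 2π√(a³/μ): a = (μ T²/4π²)^(1/3) = (398600 × 6870.0² / 4π²)^(1/3) = 7811 km.
Altitude h = a − R = 7811 − 6378 = 1433 km.

1430 km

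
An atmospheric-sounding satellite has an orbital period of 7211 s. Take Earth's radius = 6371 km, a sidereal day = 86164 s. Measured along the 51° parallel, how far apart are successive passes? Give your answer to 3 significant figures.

2110 km

Node shift per orbit = (7211.0/86164) × 360° = 30.13°.
Equatorial spacing = 30.13 × 111.2 km/° = 3350 km.
At 51° latitude, spacing = 3350 × cos(51°) = 2108 km.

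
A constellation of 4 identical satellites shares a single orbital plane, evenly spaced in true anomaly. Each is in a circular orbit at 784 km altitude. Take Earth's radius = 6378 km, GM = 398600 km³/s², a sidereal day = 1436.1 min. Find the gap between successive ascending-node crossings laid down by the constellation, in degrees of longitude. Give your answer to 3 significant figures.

Semi-major axis a = 6378 + 784 = 7162 km. Period T = 2π√(a³/μ) = 2π√(7162³/398600) = 6032.0 s = 100.53 min.
Single-satellite node shift = (6032.0/86166) × 360° = 25.20°.
With 4 satellites evenly phased, successive equator crossings are 25.20/4 = 6.300° apart.

6.30°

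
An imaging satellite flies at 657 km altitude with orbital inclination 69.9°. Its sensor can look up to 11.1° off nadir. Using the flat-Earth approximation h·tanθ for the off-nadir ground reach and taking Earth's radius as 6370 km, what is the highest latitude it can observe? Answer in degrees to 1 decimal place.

71.1°

For a prograde orbit the ground track reaches latitude ±i = ±69.9°.
Sensor half-swath on the ground ≈ 657·tan(11.1°) = 129 km = 1.16° of latitude.
Maximum observable latitude ≈ 69.9 + 1.16 = 71.1°.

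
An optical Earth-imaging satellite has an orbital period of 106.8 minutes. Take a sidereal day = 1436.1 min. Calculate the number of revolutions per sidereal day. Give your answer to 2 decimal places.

13.45

T = 106.8 min = 6408.0 s.
Orbits per sidereal day = 86166 / 6408.0 = 13.447.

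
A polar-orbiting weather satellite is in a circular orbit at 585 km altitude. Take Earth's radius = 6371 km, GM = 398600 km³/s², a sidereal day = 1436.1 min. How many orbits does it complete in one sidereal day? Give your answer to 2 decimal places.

14.92

Semi-major axis a = 6371 + 585 = 6956 km. Period T = 2π√(a³/μ) = 2π√(6956³/398600) = 5773.7 s = 96.23 min.
Orbits per sidereal day = 86166 / 5773.7 = 14.924.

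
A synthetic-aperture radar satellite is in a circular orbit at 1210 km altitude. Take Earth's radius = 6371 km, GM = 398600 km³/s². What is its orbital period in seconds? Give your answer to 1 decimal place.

6569.0 seconds

Semi-major axis a = 6371 + 1210 = 7581 km. Period T = 2π√(a³/μ) = 2π√(7581³/398600) = 6569.0 s = 109.48 min.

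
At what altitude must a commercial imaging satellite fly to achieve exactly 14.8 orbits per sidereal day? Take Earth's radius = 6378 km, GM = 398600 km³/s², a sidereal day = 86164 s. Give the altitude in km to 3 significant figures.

Required period T = 86164 / 14.8 = 5821.9 s.
From T = 2π√(a³/μ): a = (μ T²/4π²)^(1/3) = (398600 × 5821.9² / 4π²)^(1/3) = 6995 km.
Altitude h = a − R = 6995 − 6378 = 617 km.

617 km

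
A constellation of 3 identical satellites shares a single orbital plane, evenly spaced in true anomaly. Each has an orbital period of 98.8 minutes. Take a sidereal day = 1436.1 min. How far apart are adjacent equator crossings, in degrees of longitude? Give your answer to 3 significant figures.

8.26°

T = 98.8 min = 5928.0 s.
Single-satellite node shift = (5928.0/86166) × 360° = 24.77°.
With 3 satellites evenly phased, successive equator crossings are 24.77/3 = 8.256° apart.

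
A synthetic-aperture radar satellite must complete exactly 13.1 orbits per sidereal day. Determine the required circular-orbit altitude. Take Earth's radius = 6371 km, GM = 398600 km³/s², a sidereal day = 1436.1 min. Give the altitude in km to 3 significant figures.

Required period T = 86166 / 13.1 = 6577.6 s.
From T = 2π√(a³/μ): a = (μ T²/4π²)^(1/3) = (398600 × 6577.6² / 4π²)^(1/3) = 7588 km.
Altitude h = a − R = 7588 − 6371 = 1217 km.

1220 km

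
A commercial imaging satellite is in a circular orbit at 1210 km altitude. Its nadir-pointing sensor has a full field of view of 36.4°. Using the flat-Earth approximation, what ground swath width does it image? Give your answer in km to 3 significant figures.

796 km

Half-angle = 36.4°/2 = 18.2°.
Swath width ≈ 2h·tan(θ/2) = 2 × 1210 × tan(18.2°) = 795.7 km.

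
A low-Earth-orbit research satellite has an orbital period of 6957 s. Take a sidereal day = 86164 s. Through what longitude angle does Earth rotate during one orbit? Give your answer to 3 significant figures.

29.1°

During one orbit Earth rotates (6957.0 / 86164) × 360° = 29.07°.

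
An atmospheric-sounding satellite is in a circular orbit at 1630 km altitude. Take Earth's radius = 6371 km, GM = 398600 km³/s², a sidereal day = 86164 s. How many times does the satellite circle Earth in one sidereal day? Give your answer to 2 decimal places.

Semi-major axis a = 6371 + 1630 = 8001 km. Period T = 2π√(a³/μ) = 2π√(8001³/398600) = 7122.4 s = 118.71 min.
Orbits per sidereal day = 86164 / 7122.4 = 12.098.

12.10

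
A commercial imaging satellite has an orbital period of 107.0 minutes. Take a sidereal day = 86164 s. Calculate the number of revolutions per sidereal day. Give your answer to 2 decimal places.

T = 107.0 min = 6420.0 s.
Orbits per sidereal day = 86164 / 6420.0 = 13.421.

13.42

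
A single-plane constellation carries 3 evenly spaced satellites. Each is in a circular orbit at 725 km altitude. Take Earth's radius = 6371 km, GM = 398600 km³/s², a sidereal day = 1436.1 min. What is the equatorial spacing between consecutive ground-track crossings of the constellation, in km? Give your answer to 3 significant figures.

921 km

Semi-major axis a = 6371 + 725 = 7096 km. Period T = 2π√(a³/μ) = 2π√(7096³/398600) = 5948.8 s = 99.15 min.
Single-satellite node shift = (5948.8/86166) × 360° = 24.85°.
With 3 satellites evenly phased, successive equator crossings are 24.85/3 = 8.285° apart.
That is 8.285 × 111.2 = 921 km at the equator.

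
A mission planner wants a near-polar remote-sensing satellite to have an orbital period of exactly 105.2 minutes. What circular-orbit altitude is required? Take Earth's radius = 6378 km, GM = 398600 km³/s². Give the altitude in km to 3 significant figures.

T = 105.2 min = 6312.0 s.
From T = 2π√(a³/μ): a = (μ T²/4π²)^(1/3) = (398600 × 6312.0² / 4π²)^(1/3) = 7382 km.
Altitude h = a − R = 7382 − 6378 = 1004 km.

1000 km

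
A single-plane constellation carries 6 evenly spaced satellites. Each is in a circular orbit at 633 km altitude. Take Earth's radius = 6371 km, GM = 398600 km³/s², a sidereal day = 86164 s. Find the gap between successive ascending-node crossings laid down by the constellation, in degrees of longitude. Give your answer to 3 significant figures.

4.06°

Semi-major axis a = 6371 + 633 = 7004 km. Period T = 2π√(a³/μ) = 2π√(7004³/398600) = 5833.5 s = 97.23 min.
Single-satellite node shift = (5833.5/86164) × 360° = 24.37°.
With 6 satellites evenly phased, successive equator crossings are 24.37/6 = 4.062° apart.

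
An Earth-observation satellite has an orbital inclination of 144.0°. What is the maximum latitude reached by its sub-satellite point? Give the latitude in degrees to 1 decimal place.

36.0°

Retrograde orbit: the ground track reaches ±(180° − i) = ±(180 − 144.0) = ±36.0°.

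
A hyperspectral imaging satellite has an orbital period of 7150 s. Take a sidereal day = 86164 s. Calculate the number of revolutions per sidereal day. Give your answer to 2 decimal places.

Orbits per sidereal day = 86164 / 7150.0 = 12.051.

12.05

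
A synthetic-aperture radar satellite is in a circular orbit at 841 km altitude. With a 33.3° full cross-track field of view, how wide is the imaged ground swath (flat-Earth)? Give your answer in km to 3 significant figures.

Half-angle = 33.3°/2 = 16.65°.
Swath width ≈ 2h·tan(θ/2) = 2 × 841 × tan(16.65°) = 503.0 km.

503 km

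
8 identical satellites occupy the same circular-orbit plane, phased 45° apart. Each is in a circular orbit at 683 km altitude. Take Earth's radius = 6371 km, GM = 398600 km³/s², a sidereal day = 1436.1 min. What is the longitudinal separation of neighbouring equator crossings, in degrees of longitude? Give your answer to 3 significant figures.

3.08°

Semi-major axis a = 6371 + 683 = 7054 km. Period T = 2π√(a³/μ) = 2π√(7054³/398600) = 5896.1 s = 98.27 min.
Single-satellite node shift = (5896.1/86166) × 360° = 24.63°.
With 8 satellites evenly phased, successive equator crossings are 24.63/8 = 3.079° apart.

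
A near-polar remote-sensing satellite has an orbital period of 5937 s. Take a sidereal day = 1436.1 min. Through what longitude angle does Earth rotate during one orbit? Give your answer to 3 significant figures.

24.8°

During one orbit Earth rotates (5937.0 / 86166) × 360° = 24.80°.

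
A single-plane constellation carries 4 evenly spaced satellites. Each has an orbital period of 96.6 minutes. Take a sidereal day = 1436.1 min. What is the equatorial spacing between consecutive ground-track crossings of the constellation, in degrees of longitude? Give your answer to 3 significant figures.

T = 96.6 min = 5796.0 s.
Single-satellite node shift = (5796.0/86166) × 360° = 24.22°.
With 4 satellites evenly phased, successive equator crossings are 24.22/4 = 6.054° apart.

6.05°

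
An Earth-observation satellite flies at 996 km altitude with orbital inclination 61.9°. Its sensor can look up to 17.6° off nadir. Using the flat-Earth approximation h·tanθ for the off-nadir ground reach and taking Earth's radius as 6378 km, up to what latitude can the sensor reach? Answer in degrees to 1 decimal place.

For a prograde orbit the ground track reaches latitude ±i = ±61.9°.
Sensor half-swath on the ground ≈ 996·tan(17.6°) = 316 km = 2.84° of latitude.
Maximum observable latitude ≈ 61.9 + 2.84 = 64.7°.

64.7°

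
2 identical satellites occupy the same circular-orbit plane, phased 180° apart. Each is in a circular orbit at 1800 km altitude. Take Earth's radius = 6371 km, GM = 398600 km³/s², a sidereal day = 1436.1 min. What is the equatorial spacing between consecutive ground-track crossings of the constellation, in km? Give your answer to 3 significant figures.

Semi-major axis a = 6371 + 1800 = 8171 km. Period T = 2π√(a³/μ) = 2π√(8171³/398600) = 7350.6 s = 122.51 min.
Single-satellite node shift = (7350.6/86166) × 360° = 30.71°.
With 2 satellites evenly phased, successive equator crossings are 30.71/2 = 15.355° apart.
That is 15.355 × 111.2 = 1707 km at the equator.

1710 km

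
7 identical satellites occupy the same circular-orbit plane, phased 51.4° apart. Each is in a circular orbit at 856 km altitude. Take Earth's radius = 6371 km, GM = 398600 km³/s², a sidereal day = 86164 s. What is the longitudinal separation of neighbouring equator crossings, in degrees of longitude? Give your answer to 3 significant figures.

Semi-major axis a = 6371 + 856 = 7227 km. Period T = 2π√(a³/μ) = 2π√(7227³/398600) = 6114.3 s = 101.91 min.
Single-satellite node shift = (6114.3/86164) × 360° = 25.55°.
With 7 satellites evenly phased, successive equator crossings are 25.55/7 = 3.649° apart.

3.65°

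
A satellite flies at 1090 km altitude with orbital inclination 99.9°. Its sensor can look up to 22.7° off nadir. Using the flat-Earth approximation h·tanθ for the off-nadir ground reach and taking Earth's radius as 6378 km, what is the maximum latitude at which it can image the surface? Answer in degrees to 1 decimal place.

Retrograde orbit: the ground track reaches ±(180° − i) = ±(180 − 99.9) = ±80.1°.
Sensor half-swath on the ground ≈ 1090·tan(22.7°) = 456 km = 4.10° of latitude.
Maximum observable latitude ≈ 80.1 + 4.10 = 84.2°.

84.2°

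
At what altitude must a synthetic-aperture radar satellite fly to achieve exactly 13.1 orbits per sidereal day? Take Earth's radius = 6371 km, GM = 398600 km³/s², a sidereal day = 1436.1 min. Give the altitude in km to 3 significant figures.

1220 km

Required period T = 86166 / 13.1 = 6577.6 s.
From T = 2π√(a³/μ): a = (μ T²/4π²)^(1/3) = (398600 × 6577.6² / 4π²)^(1/3) = 7588 km.
Altitude h = a − R = 7588 − 6371 = 1217 km.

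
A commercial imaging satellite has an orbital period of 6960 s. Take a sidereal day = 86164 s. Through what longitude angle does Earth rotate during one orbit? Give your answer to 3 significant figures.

During one orbit Earth rotates (6960.0 / 86164) × 360° = 29.08°.

29.1°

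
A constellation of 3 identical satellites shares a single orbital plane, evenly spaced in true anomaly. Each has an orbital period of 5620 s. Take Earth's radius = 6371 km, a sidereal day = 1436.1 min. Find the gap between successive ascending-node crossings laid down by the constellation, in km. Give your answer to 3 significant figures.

Single-satellite node shift = (5620.0/86166) × 360° = 23.48°.
With 3 satellites evenly phased, successive equator crossings are 23.48/3 = 7.827° apart.
That is 7.827 × 111.2 = 870 km at the equator.

870 km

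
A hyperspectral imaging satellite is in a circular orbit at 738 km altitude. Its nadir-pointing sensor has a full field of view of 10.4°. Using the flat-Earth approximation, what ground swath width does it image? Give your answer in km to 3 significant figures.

134 km

Half-angle = 10.4°/2 = 5.2°.
Swath width ≈ 2h·tan(θ/2) = 2 × 738 × tan(5.2°) = 134.3 km.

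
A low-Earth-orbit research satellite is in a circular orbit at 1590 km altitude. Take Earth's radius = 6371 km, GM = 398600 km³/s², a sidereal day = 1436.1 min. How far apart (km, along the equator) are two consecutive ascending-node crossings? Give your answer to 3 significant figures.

3280 km

Semi-major axis a = 6371 + 1590 = 7961 km. Period T = 2π√(a³/μ) = 2π√(7961³/398600) = 7069.1 s = 117.82 min.
During one orbit Earth rotates (7069.1 / 86166) × 360° = 29.53°.
At the equator that is 29.53° × (2π·6371/360) km/° = 29.53 × 111.2 = 3284 km.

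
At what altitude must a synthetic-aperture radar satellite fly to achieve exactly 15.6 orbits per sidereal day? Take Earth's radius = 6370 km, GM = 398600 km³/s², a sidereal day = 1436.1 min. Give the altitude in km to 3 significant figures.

Required period T = 86166 / 15.6 = 5523.5 s.
From T = 2π√(a³/μ): a = (μ T²/4π²)^(1/3) = (398600 × 5523.5² / 4π²)^(1/3) = 6754 km.
Altitude h = a − R = 6754 − 6370 = 384 km.

384 km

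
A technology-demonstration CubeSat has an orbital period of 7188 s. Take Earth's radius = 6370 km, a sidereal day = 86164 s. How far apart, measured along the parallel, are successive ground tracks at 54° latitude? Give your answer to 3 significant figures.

1960 km

Node shift per orbit = (7188.0/86164) × 360° = 30.03°.
Equatorial spacing = 30.03 × 111.2 km/° = 3339 km.
At 54° latitude, spacing = 3339 × cos(54°) = 1963 km.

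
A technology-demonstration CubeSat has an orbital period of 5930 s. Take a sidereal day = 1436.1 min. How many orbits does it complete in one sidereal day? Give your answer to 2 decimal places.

14.53

Orbits per sidereal day = 86166 / 5930.0 = 14.531.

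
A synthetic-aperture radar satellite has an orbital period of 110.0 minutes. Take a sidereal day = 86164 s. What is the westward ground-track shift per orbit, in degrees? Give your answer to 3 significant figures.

T = 110.0 min = 6600.0 s.
During one orbit Earth rotates (6600.0 / 86164) × 360° = 27.58°.

27.6°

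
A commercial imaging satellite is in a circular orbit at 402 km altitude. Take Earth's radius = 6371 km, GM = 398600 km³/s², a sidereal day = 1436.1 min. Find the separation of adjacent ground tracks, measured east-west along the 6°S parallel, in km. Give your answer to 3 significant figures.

2560 km

Semi-major axis a = 6371 + 402 = 6773 km. Period T = 2π√(a³/μ) = 2π√(6773³/398600) = 5547.3 s = 92.46 min.
Node shift per orbit = (5547.3/86166) × 360° = 23.18°.
Equatorial spacing = 23.18 × 111.2 km/° = 2577 km.
At 6° latitude, spacing = 2577 × cos(6°) = 2563 km.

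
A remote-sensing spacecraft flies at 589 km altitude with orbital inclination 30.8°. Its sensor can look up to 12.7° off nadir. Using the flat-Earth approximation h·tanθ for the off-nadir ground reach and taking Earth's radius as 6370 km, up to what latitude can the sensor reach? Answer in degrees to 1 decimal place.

32.0°

For a prograde orbit the ground track reaches latitude ±i = ±30.8°.
Sensor half-swath on the ground ≈ 589·tan(12.7°) = 133 km = 1.19° of latitude.
Maximum observable latitude ≈ 30.8 + 1.19 = 32.0°.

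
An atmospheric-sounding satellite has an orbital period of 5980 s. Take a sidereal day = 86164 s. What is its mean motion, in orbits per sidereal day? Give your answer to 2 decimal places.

14.41

Orbits per sidereal day = 86164 / 5980.0 = 14.409.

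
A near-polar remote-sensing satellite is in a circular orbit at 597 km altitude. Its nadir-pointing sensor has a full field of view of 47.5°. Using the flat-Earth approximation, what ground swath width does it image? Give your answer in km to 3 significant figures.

Half-angle = 47.5°/2 = 23.75°.
Swath width ≈ 2h·tan(θ/2) = 2 × 597 × tan(23.75°) = 525.4 km.

525 km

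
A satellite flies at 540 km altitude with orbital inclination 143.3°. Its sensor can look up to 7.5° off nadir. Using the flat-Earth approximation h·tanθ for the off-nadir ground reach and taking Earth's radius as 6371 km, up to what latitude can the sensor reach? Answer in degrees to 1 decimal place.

37.3°

Retrograde orbit: the ground track reaches ±(180° − i) = ±(180 − 143.3) = ±36.7°.
Sensor half-swath on the ground ≈ 540·tan(7.5°) = 71 km = 0.64° of latitude.
Maximum observable latitude ≈ 36.7 + 0.64 = 37.3°.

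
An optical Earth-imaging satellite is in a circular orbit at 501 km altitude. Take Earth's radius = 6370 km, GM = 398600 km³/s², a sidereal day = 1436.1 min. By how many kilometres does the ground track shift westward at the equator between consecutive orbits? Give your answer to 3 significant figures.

Semi-major axis a = 6370 + 501 = 6871 km. Period T = 2π√(a³/μ) = 2π√(6871³/398600) = 5668.1 s = 94.47 min.
During one orbit Earth rotates (5668.1 / 86166) × 360° = 23.68°.
At the equator that is 23.68° × (2π·6370/360) km/° = 23.68 × 111.2 = 2633 km.

2630 km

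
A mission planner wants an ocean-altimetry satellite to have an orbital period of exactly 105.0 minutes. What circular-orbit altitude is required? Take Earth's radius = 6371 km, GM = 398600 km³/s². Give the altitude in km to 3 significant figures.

T = 105.0 min = 6300.0 s.
From T = 2π√(a³/μ): a = (μ T²/4π²)^(1/3) = (398600 × 6300.0² / 4π²)^(1/3) = 7373 km.
Altitude h = a − R = 7373 − 6371 = 1002 km.

1000 km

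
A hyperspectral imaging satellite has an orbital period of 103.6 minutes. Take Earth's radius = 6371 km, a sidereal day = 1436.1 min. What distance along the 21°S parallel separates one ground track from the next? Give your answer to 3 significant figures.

2700 km

T = 103.6 min = 6216.0 s.
Node shift per orbit = (6216.0/86166) × 360° = 25.97°.
Equatorial spacing = 25.97 × 111.2 km/° = 2888 km.
At 21° latitude, spacing = 2888 × cos(21°) = 2696 km.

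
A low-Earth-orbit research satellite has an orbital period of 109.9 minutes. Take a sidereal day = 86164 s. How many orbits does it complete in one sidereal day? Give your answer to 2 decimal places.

T = 109.9 min = 6594.0 s.
Orbits per sidereal day = 86164 / 6594.0 = 13.067.

13.07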